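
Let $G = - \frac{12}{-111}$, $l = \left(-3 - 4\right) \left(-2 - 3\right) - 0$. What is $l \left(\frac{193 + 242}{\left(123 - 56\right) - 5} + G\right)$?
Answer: $\frac{572005}{2294} \approx 249.35$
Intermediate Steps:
$l = 35$ ($l = \left(-7\right) \left(-5\right) + 0 = 35 + 0 = 35$)
$G = \frac{4}{37}$ ($G = \left(-12\right) \left(- \frac{1}{111}\right) = \frac{4}{37} \approx 0.10811$)
$l \left(\frac{193 + 242}{\left(123 - 56\right) - 5} + G\right) = 35 \left(\frac{193 + 242}{\left(123 - 56\right) - 5} + \frac{4}{37}\right) = 35 \left(\frac{435}{\left(123 - 56\right) - 5} + \frac{4}{37}\right) = 35 \left(\frac{435}{67 - 5} + \frac{4}{37}\right) = 35 \left(\frac{435}{62} + \frac{4}{37}\right) = 35 \cdot \frac{16343}{2294} = \frac{572005}{2294}$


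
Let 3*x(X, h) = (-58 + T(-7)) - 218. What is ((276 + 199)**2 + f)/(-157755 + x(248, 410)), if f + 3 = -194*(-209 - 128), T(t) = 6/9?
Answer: -2619000/1420621 ≈ -1.8436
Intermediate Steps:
T(t) = 2/3 (T(t) = 6*(1/9) = 2/3)
f = 65375 (f = -3 - 194*(-209 - 128) = -3 - 194*(-337) = -3 + 65378 = 65375)
x(X, h) = -826/9 (x(X, h) = ((-58 + 2/3) - 218)/3 = (-172/3 - 218)/3 = (1/3)*(-826/3) = -826/9)
((276 + 199)**2 + f)/(-157755 + x(248, 410)) = ((276 + 199)**2 + 65375)/(-157755 - 826/9) = (475**2 + 65375)/(-1420621/9) = (225625 + 65375)*(-9/1420621) = 291000*(-9/1420621) = -2619000/1420621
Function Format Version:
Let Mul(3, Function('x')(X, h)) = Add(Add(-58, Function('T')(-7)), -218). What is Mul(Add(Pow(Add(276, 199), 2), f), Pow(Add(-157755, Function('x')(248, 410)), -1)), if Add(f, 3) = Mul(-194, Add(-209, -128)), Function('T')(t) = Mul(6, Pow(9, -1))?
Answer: Rational(-2619000, 1420621) ≈ -1.8436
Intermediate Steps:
Function('T')(t) = Rational(2, 3) (Function('T')(t) = Mul(6, Rational(1, 9)) = Rational(2, 3))
f = 65375 (f = Add(-3, Mul(-194, Add(-209, -128))) = Add(-3, Mul(-194, -337)) = Add(-3, 65378) = 65375)
Function('x')(X, h) = Rational(-826, 9) (Function('x')(X, h) = Mul(Rational(1, 3), Add(Add(-58, Rational(2, 3)), -218)) = Mul(Rational(1, 3), Add(Rational(-172, 3), -218)) = Mul(Rational(1, 3), Rational(-826, 3)) = Rational(-826, 9))
Mul(Add(Pow(Add(276, 199), 2), f), Pow(Add(-157755, Function('x')(248, 410)), -1)) = Mul(Add(Pow(Add(276, 199), 2), 65375), Pow(Add(-157755, Rational(-826, 9)), -1)) = Mul(Add(Pow(475, 2), 65375), Pow(Rational(-1420621, 9), -1)) = Mul(Add(225625, 65375), Rational(-9, 1420621)) = Mul(291000, Rational(-9, 1420621)) = Rational(-2619000, 1420621)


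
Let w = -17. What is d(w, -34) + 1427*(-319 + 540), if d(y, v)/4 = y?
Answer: 315299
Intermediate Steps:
d(y, v) = 4*y
d(w, -34) + 1427*(-319 + 540) = 4*(-17) + 1427*(-319 + 540) = -68 + 1427*221 = -68 + 315367 = 315299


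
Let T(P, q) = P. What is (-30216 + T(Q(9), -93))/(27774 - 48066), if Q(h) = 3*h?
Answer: 10063/6764 ≈ 1.4877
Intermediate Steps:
(-30216 + T(Q(9), -93))/(27774 - 48066) = (-30216 + 3*9)/(27774 - 48066) = (-30216 + 27)/(-20292) = -30189*(-1/20292) = 10063/6764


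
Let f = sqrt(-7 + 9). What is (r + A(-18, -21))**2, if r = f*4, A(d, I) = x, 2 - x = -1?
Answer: 41 + 24*sqrt(2) ≈ 74.941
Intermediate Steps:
x = 3 (x = 2 - 1*(-1) = 2 + 1 = 3)
f = sqrt(2) ≈ 1.4142
A(d, I) = 3
r = 4*sqrt(2) (r = sqrt(2)*4 = 4*sqrt(2) ≈ 5.6569)
(r + A(-18, -21))**2 = (4*sqrt(2) + 3)**2 = (3 + 4*sqrt(2))**2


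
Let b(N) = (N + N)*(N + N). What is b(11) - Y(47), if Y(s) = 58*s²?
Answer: -127638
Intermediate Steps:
b(N) = 4*N² (b(N) = (2*N)*(2*N) = 4*N²)
b(11) - Y(47) = 4*11² - 58*47² = 4*121 - 58*2209 = 484 - 1*128122 = 484 - 128122 = -127638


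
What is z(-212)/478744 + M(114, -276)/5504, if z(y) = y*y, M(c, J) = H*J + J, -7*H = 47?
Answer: 3915701/10292996 ≈ 0.38042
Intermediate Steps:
H = -47/7 (H = -1/7*47 = -47/7 ≈ -6.7143)
M(c, J) = -40*J/7 (M(c, J) = -47*J/7 + J = -40*J/7)
z(y) = y**2
z(-212)/478744 + M(114, -276)/5504 = (-212)**2/478744 - 40/7*(-276)/5504 = 44944*(1/478744) + (11040/7)*(1/5504) = 5618/59843 + 345/1204 = 3915701/10292996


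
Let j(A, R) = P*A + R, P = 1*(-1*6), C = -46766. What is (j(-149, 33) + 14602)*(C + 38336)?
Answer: -130909470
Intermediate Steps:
P = -6 (P = 1*(-6) = -6)
j(A, R) = R - 6*A (j(A, R) = -6*A + R = R - 6*A)
(j(-149, 33) + 14602)*(C + 38336) = ((33 - 6*(-149)) + 14602)*(-46766 + 38336) = ((33 + 894) + 14602)*(-8430) = (927 + 14602)*(-8430) = 15529*(-8430) = -130909470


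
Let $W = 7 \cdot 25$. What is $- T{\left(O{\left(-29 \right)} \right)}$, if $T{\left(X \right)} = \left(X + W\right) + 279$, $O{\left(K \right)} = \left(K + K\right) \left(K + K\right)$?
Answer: $-3818$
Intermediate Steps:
$W = 175$
$O{\left(K \right)} = 4 K^{2}$ ($O{\left(K \right)} = 2 K 2 K = 4 K^{2}$)
$T{\left(X \right)} = 454 + X$ ($T{\left(X \right)} = \left(X + 175\right) + 279 = \left(175 + X\right) + 279 = 454 + X$)
$- T{\left(O{\left(-29 \right)} \right)} = - (454 + 4 \left(-29\right)^{2}) = - (454 + 4 \cdot 841) = - (454 + 3364) = \left(-1\right) 3818 = -3818$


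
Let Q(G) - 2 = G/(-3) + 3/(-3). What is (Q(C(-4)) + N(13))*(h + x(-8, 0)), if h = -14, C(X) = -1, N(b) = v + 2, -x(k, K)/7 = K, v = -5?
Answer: 70/3 ≈ 23.333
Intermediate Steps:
x(k, K) = -7*K
N(b) = -3 (N(b) = -5 + 2 = -3)
Q(G) = 1 - G/3 (Q(G) = 2 + (G/(-3) + 3/(-3)) = 2 + (G*(-⅓) + 3*(-⅓)) = 2 + (-G/3 - 1) = 2 + (-1 - G/3) = 1 - G/3)
(Q(C(-4)) + N(13))*(h + x(-8, 0)) = ((1 - ⅓*(-1)) - 3)*(-14 - 7*0) = ((1 + ⅓) - 3)*(-14 + 0) = (4/3 - 3)*(-14) = -5/3*(-14) = 70/3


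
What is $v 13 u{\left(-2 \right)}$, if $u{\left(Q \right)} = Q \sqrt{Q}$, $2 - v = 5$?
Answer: $78 i \sqrt{2} \approx 110.31 i$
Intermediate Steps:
$v = -3$ ($v = 2 - 5 = -3$)
$u{\left(Q \right)} = Q^{\frac{3}{2}}$
$v 13 u{\left(-2 \right)} = \left(-3\right) 13 \left(-2\right)^{\frac{3}{2}} = - 39 \left(- 2 i \sqrt{2}\right) = 78 i \sqrt{2}$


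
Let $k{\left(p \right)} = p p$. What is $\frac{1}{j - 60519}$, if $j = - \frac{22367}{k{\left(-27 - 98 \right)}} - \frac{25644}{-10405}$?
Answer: $- \frac{32515625}{1967779517602} \approx -1.6524 \cdot 10^{-5}$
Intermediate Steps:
$k{\left(p \right)} = p^{2}$
$j = \frac{33591773}{32515625}$ ($j = - \frac{22367}{\left(-27 - 98\right)^{2}} - \frac{25644}{-10405} = - \frac{22367}{\left(-27 - 98\right)^{2}} - - \frac{25644}{10405} = - \frac{22367}{\left(-125\right)^{2}} + \frac{25644}{10405} = - \frac{22367}{15625} + \frac{25644}{10405} = \frac{33591773}{32515625} \approx 1.0331$)
$\frac{1}{j - 60519} = \frac{1}{\frac{33591773}{32515625} - 60519} = \frac{1}{- \frac{1967779517602}{32515625}} = - \frac{32515625}{1967779517602}$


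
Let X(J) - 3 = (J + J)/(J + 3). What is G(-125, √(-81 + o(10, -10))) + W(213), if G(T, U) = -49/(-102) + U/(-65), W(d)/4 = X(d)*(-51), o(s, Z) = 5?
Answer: -34471/34 - 2*I*√19/65 ≈ -1013.9 - 0.13412*I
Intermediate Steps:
X(J) = 3 + 2*J/(3 + J) (X(J) = 3 + (J + J)/(J + 3) = 3 + (2*J)/(3 + J) = 3 + 2*J/(3 + J))
W(d) = -204*(9 + 5*d)/(3 + d) (W(d) = 4*(((9 + 5*d)/(3 + d))*(-51)) = 4*(-51*(9 + 5*d)/(3 + d)) = -204*(9 + 5*d)/(3 + d))
G(T, U) = 49/102 - U/65 (G(T, U) = -49*(-1/102) + U*(-1/65) = 49/102 - U/65)
G(-125, √(-81 + o(10, -10))) + W(213) = (49/102 - √(-81 + 5)/65) + 204*(-9 - 5*213)/(3 + 213) = (49/102 - 2*I*√19/65) + 204*(-9 - 1065)/216 = (49/102 - 2*I*√19/65) + 204*(1/216)*(-1074) = (49/102 - 2*I*√19/65) - 3043/3 = -34471/34 - 2*I*√19/65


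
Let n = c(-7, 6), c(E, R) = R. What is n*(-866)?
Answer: -5196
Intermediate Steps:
n = 6
n*(-866) = 6*(-866) = -5196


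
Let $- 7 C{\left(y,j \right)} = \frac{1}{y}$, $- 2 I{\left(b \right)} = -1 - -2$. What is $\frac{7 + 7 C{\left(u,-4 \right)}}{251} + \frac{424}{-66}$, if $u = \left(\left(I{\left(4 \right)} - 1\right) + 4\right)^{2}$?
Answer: $- \frac{1324657}{207075} \approx -6.397$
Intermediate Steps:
$I{\left(b \right)} = - \frac{1}{2}$ ($I{\left(b \right)} = - \frac{-1 - -2}{2} = - \frac{-1 + 2}{2} = \left(- \frac{1}{2}\right) 1 = - \frac{1}{2}$)
$u = \frac{25}{4}$ ($u = \left(\left(- \frac{1}{2} - 1\right) + 4\right)^{2} = \left(- \frac{3}{2} + 4\right)^{2} = \left(\frac{5}{2}\right)^{2} = \frac{25}{4} \approx 6.25$)
$C{\left(y,j \right)} = - \frac{1}{7 y}$
$\frac{7 + 7 C{\left(u,-4 \right)}}{251} + \frac{424}{-66} = \frac{7 + 7 \left(- \frac{1}{7 \cdot \frac{25}{4}}\right)}{251} + \frac{424}{-66} = \left(7 + 7 \left(\left(- \frac{1}{7}\right) \frac{4}{25}\right)\right) \frac{1}{251} + 424 \left(- \frac{1}{66}\right) = \left(7 + 7 \left(- \frac{4}{175}\right)\right) \frac{1}{251} - \frac{212}{33} = \left(7 - \frac{4}{25}\right) \frac{1}{251} - \frac{212}{33} = \frac{171}{25} \cdot \frac{1}{251} - \frac{212}{33} = \frac{171}{6275} - \frac{212}{33} = - \frac{1324657}{207075}$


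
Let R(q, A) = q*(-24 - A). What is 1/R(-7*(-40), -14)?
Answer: -1/2800 ≈ -0.00035714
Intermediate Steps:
1/R(-7*(-40), -14) = 1/(-(-7*(-40))*(24 - 14)) = 1/(-1*280*10) = 1/(-2800) = -1/2800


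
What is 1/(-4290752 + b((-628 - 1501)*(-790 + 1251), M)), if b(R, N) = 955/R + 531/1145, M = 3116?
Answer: -1123782005/4821869365451196 ≈ -2.3306e-7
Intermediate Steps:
b(R, N) = 531/1145 + 955/R (b(R, N) = 955/R + 531*(1/1145) = 955/R + 531/1145 = 531/1145 + 955/R)
1/(-4290752 + b((-628 - 1501)*(-790 + 1251), M)) = 1/(-4290752 + (531/1145 + 955/(((-628 - 1501)*(-790 + 1251))))) = 1/(-4290752 + (531/1145 + 955/((-2129*461)))) = 1/(-4290752 + (531/1145 + 955/(-981469))) = 1/(-4290752 + (531/1145 + 955*(-1/981469))) = 1/(-4290752 + (531/1145 - 955/981469)) = 1/(-4290752 + 520066564/1123782005) = 1/(-4821869365451196/1123782005) = -1123782005/4821869365451196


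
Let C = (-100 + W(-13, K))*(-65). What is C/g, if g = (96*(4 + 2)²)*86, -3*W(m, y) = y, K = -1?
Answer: 19435/891648 ≈ 0.021797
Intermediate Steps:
W(m, y) = -y/3
C = 19435/3 (C = (-100 - ⅓*(-1))*(-65) = (-100 + ⅓)*(-65) = -299/3*(-65) = 19435/3 ≈ 6478.3)
g = 297216 (g = (96*6²)*86 = (96*36)*86 = 3456*86 = 297216)
C/g = (19435/3)/297216 = (19435/3)*(1/297216) = 19435/891648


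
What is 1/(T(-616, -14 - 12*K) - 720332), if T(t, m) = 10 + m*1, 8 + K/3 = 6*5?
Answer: -1/721128 ≈ -1.3867e-6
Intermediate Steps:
K = 66 (K = -24 + 3*(6*5) = -24 + 3*30 = -24 + 90 = 66)
T(t, m) = 10 + m
1/(T(-616, -14 - 12*K) - 720332) = 1/((10 + (-14 - 12*66)) - 720332) = 1/((10 + (-14 - 792)) - 720332) = 1/((10 - 806) - 720332) = 1/(-796 - 720332) = 1/(-721128) = -1/721128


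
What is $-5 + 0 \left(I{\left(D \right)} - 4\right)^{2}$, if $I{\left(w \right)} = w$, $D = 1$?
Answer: $-5$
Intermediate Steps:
$-5 + 0 \left(I{\left(D \right)} - 4\right)^{2} = -5 + 0 \left(1 - 4\right)^{2} = -5 + 0 \left(-3\right)^{2} = -5 + 0 \cdot 9 = -5 + 0 = -5$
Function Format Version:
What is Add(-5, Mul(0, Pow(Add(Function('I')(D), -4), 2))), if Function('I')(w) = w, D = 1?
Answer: -5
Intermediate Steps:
Add(-5, Mul(0, Pow(Add(Function('I')(D), -4), 2))) = Add(-5, Mul(0, Pow(Add(1, -4), 2))) = Add(-5, Mul(0, Pow(-3, 2))) = Add(-5, Mul(0, 9)) = Add(-5, 0) = -5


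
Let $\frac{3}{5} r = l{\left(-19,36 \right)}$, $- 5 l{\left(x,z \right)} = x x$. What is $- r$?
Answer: $\frac{361}{3} \approx 120.33$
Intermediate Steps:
$l{\left(x,z \right)} = - \frac{x^{2}}{5}$ ($l{\left(x,z \right)} = - \frac{x x}{5} = - \frac{x^{2}}{5}$)
$r = - \frac{361}{3}$ ($r = \frac{5 \left(- \frac{\left(-19\right)^{2}}{5}\right)}{3} = \frac{5 \left(\left(- \frac{1}{5}\right) 361\right)}{3} = \frac{5}{3} \left(- \frac{361}{5}\right) = - \frac{361}{3} \approx -120.33$)
$- r = \left(-1\right) \left(- \frac{361}{3}\right) = \frac{361}{3}$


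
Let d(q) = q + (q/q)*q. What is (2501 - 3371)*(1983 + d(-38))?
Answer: -1659090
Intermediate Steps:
d(q) = 2*q (d(q) = q + 1*q = q + q = 2*q)
(2501 - 3371)*(1983 + d(-38)) = (2501 - 3371)*(1983 + 2*(-38)) = -870*(1983 - 76) = -870*1907 = -1659090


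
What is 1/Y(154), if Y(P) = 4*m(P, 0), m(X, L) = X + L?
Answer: 1/616 ≈ 0.0016234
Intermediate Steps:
m(X, L) = L + X
Y(P) = 4*P (Y(P) = 4*(0 + P) = 4*P)
1/Y(154) = 1/(4*154) = 1/616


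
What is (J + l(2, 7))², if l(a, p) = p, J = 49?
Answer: 3136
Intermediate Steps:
(J + l(2, 7))² = (49 + 7)² = 56² = 3136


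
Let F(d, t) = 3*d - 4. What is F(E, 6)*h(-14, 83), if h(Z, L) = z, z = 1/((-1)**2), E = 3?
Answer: 5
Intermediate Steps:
F(d, t) = -4 + 3*d
z = 1 (z = 1/1 = 1)
h(Z, L) = 1
F(E, 6)*h(-14, 83) = (-4 + 3*3)*1 = (-4 + 9)*1 = 5*1 = 5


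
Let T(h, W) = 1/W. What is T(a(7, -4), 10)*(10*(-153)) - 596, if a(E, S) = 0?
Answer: -749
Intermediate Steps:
T(a(7, -4), 10)*(10*(-153)) - 596 = (10*(-153))/10 - 596 = (⅒)*(-1530) - 596 = -153 - 596 = -749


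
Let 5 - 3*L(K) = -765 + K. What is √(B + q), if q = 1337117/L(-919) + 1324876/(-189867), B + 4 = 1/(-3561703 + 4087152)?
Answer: 8*√116532174716789571750517383669/56167934434329 ≈ 48.621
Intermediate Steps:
L(K) = 770/3 - K/3 (L(K) = 5/3 - (-765 + K)/3 = 5/3 + (255 - K/3) = 770/3 - K/3)
B = -2101795/525449 (B = -4 + 1/(-3561703 + 4087152) = -4 + 1/525449 = -2101795/525449 ≈ -4.0000)
q = 253128488251/106895121 (q = 1337117/(770/3 - ⅓*(-919)) + 1324876/(-189867) = 1337117/(770/3 + 919/3) + 1324876*(-1/189867) = 1337117/563 - 1324876/189867 = 253128488251/106895121 ≈ 2368.0)
√(B + q) = √(-2101795/525449 + 253128488251/106895121) = √(132781439392157504/56167934434329) = 8*√116532174716789571750517383669/56167934434329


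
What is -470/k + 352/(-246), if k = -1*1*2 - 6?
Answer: 28201/492 ≈ 57.319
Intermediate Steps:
k = -8 (k = -1*2 - 6 = -2 - 6 = -8)
-470/k + 352/(-246) = -470/(-8) + 352/(-246) = -470*(-1/8) + 352*(-1/246) = 235/4 - 176/123 = 28201/492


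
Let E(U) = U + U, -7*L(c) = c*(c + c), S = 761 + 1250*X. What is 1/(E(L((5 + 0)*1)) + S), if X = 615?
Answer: 7/5386477 ≈ 1.2996e-6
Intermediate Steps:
S = 769511 (S = 761 + 1250*615 = 761 + 768750 = 769511)
L(c) = -2*c**2/7 (L(c) = -c*(c + c)/7 = -c*2*c/7 = -2*c**2/7)
E(U) = 2*U
1/(E(L((5 + 0)*1)) + S) = 1/(2*(-2*(5 + 0)**2/7) + 769511) = 1/(2*(-2*(5*1)**2/7) + 769511) = 1/(2*(-2/7*5**2) + 769511) = 1/(2*(-2/7*25) + 769511) = 1/(2*(-50/7) + 769511) = 1/(-100/7 + 769511) = 1/(5386477/7) = 7/5386477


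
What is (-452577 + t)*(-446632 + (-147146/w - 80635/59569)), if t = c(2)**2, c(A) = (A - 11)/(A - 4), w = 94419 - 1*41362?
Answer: 2555347022138745501975/12642209732 ≈ 2.0213e+11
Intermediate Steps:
w = 53057 (w = 94419 - 41362 = 53057)
c(A) = (-11 + A)/(-4 + A)
t = 81/4 (t = ((-11 + 2)/(-4 + 2))**2 = (-9/(-2))**2 = (-1/2*(-9))**2 = (9/2)**2 = 81/4 ≈ 20.250)
(-452577 + t)*(-446632 + (-147146/w - 80635/59569)) = (-452577 + 81/4)*(-446632 + (-147146/53057 - 80635/59569)) = -1810227*(-446632 + (-147146*1/53057 - 80635*1/59569))/4 = -1810227*(-446632 + (-147146/53057 - 80635/59569))/4 = -1810227*(-446632 - 13043591269/3160552433)/4 = -1810227/4*(-1411616897846925/3160552433) = 2555347022138745501975/12642209732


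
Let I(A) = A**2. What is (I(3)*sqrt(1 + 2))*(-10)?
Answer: -90*sqrt(3) ≈ -155.88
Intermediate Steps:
(I(3)*sqrt(1 + 2))*(-10) = (3**2*sqrt(1 + 2))*(-10) = (9*sqrt(3))*(-10) = -90*sqrt(3)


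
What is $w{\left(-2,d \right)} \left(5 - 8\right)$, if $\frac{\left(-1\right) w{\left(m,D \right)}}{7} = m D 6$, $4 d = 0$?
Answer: $0$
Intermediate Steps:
$d = 0$ ($d = \frac{1}{4} \cdot 0 = 0$)
$w{\left(m,D \right)} = - 42 D m$ ($w{\left(m,D \right)} = - 7 m D 6 = - 7 D m 6 = - 7 \cdot 6 D m = - 42 D m$)
$w{\left(-2,d \right)} \left(5 - 8\right) = \left(-42\right) 0 \left(-2\right) \left(5 - 8\right) = 0 \left(-3\right) = 0$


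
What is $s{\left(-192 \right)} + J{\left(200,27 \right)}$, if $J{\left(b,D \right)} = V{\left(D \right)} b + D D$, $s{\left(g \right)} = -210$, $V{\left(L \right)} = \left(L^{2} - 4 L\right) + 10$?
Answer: $126719$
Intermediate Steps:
$V{\left(L \right)} = 10 + L^{2} - 4 L$
$J{\left(b,D \right)} = D^{2} + b \left(10 + D^{2} - 4 D\right)$ ($J{\left(b,D \right)} = \left(10 + D^{2} - 4 D\right) b + D D = b \left(10 + D^{2} - 4 D\right) + D^{2} = D^{2} + b \left(10 + D^{2} - 4 D\right)$)
$s{\left(-192 \right)} + J{\left(200,27 \right)} = -210 + \left(27^{2} + 200 \left(10 + 27^{2} - 108\right)\right) = -210 + \left(729 + 200 \left(10 + 729 - 108\right)\right) = -210 + \left(729 + 200 \cdot 631\right) = -210 + \left(729 + 126200\right) = -210 + 126929 = 126719$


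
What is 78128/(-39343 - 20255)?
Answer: -39064/29799 ≈ -1.3109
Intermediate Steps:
78128/(-39343 - 20255) = 78128/(-59598) = 78128*(-1/59598) = -39064/29799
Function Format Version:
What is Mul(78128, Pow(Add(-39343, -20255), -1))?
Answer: Rational(-39064, 29799) ≈ -1.3109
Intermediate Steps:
Mul(78128, Pow(Add(-39343, -20255), -1)) = Mul(78128, Pow(-59598, -1)) = Mul(78128, Rational(-1, 59598)) = Rational(-39064, 29799)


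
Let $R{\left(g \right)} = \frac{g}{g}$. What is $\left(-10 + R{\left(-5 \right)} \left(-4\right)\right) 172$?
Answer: $-2408$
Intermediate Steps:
$R{\left(g \right)} = 1$
$\left(-10 + R{\left(-5 \right)} \left(-4\right)\right) 172 = \left(-10 + 1 \left(-4\right)\right) 172 = \left(-10 - 4\right) 172 = \left(-14\right) 172 = -2408$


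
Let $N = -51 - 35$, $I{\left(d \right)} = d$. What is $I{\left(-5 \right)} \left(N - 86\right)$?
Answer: $860$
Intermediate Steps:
$N = -86$
$I{\left(-5 \right)} \left(N - 86\right) = - 5 \left(-86 - 86\right) = \left(-5\right) \left(-172\right) = 860$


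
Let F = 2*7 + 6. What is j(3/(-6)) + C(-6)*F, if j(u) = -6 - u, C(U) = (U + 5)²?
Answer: 29/2 ≈ 14.500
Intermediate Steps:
C(U) = (5 + U)²
F = 20 (F = 14 + 6 = 20)
j(3/(-6)) + C(-6)*F = (-6 - 3/(-6)) + (5 - 6)²*20 = (-6 - 3*(-1)/6) + (-1)²*20 = (-6 - 1*(-½)) + 1*20 = (-6 + ½) + 20 = -11/2 + 20 = 29/2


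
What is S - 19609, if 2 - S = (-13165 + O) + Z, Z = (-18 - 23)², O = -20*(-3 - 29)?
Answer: -8763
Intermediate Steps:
O = 640 (O = -20*(-32) = 640)
Z = 1681 (Z = (-41)² = 1681)
S = 10846 (S = 2 - ((-13165 + 640) + 1681) = 2 - (-12525 + 1681) = 2 - 1*(-10844) = 2 + 10844 = 10846)
S - 19609 = 10846 - 19609 = -8763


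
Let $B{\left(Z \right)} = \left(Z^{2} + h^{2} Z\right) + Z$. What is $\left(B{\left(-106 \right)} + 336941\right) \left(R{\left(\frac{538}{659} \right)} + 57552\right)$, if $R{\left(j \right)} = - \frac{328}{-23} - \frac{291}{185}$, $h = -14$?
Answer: $\frac{16033379980873}{851} \approx 1.8841 \cdot 10^{10}$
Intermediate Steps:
$B{\left(Z \right)} = Z^{2} + 197 Z$ ($B{\left(Z \right)} = \left(Z^{2} + \left(-14\right)^{2} Z\right) + Z = \left(Z^{2} + 196 Z\right) + Z = Z^{2} + 197 Z$)
$R{\left(j \right)} = \frac{53987}{4255}$ ($R{\left(j \right)} = \left(-328\right) \left(- \frac{1}{23}\right) - \frac{291}{185} = \frac{328}{23} - \frac{291}{185} = \frac{53987}{4255}$)
$\left(B{\left(-106 \right)} + 336941\right) \left(R{\left(\frac{538}{659} \right)} + 57552\right) = \left(- 106 \left(197 - 106\right) + 336941\right) \left(\frac{53987}{4255} + 57552\right) = \left(\left(-106\right) 91 + 336941\right) \frac{244937747}{4255} = \left(-9646 + 336941\right) \frac{244937747}{4255} = 327295 \cdot \frac{244937747}{4255} = \frac{16033379980873}{851}$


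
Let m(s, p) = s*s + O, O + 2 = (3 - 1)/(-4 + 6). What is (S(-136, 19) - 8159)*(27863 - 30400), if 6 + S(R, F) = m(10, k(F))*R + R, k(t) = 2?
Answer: 55217805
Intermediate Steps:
O = -1 (O = -2 + (3 - 1)/(-4 + 6) = -2 + 2/2 = -2 + 2*(1/2) = -2 + 1 = -1)
m(s, p) = -1 + s**2 (m(s, p) = s*s - 1 = s**2 - 1 = -1 + s**2)
S(R, F) = -6 + 100*R (S(R, F) = -6 + ((-1 + 10**2)*R + R) = -6 + ((-1 + 100)*R + R) = -6 + (99*R + R) = -6 + 100*R)
(S(-136, 19) - 8159)*(27863 - 30400) = ((-6 + 100*(-136)) - 8159)*(27863 - 30400) = ((-6 - 13600) - 8159)*(-2537) = (-13606 - 8159)*(-2537) = -21765*(-2537) = 55217805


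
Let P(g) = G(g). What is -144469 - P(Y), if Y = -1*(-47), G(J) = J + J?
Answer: -144563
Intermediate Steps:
G(J) = 2*J
Y = 47
P(g) = 2*g
-144469 - P(Y) = -144469 - 2*47 = -144469 - 1*94 = -144469 - 94 = -144563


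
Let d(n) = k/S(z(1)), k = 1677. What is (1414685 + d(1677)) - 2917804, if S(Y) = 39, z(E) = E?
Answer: -1503076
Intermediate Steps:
d(n) = 43 (d(n) = 1677/39 = 1677*(1/39) = 43)
(1414685 + d(1677)) - 2917804 = (1414685 + 43) - 2917804 = 1414728 - 2917804 = -1503076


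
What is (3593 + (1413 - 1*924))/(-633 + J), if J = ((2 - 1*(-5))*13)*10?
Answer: 4082/277 ≈ 14.736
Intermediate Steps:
J = 910 (J = ((2 + 5)*13)*10 = (7*13)*10 = 91*10 = 910)
(3593 + (1413 - 1*924))/(-633 + J) = (3593 + (1413 - 1*924))/(-633 + 910) = (3593 + (1413 - 924))/277 = (3593 + 489)*(1/277) = 4082*(1/277) = 4082/277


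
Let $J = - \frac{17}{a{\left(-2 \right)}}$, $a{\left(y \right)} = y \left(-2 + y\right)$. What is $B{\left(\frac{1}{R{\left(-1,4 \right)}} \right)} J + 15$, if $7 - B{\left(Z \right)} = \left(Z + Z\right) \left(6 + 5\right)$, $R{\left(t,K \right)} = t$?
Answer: $- \frac{373}{8} \approx -46.625$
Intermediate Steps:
$J = - \frac{17}{8}$ ($J = - \frac{17}{\left(-2\right) \left(-2 - 2\right)} = - \frac{17}{\left(-2\right) \left(-4\right)} = - \frac{17}{8} \approx -2.125$)
$B{\left(Z \right)} = 7 - 22 Z$ ($B{\left(Z \right)} = 7 - \left(Z + Z\right) \left(6 + 5\right) = 7 - 2 Z 11 = 7 - 22 Z$)
$B{\left(\frac{1}{R{\left(-1,4 \right)}} \right)} J + 15 = \left(7 - \frac{22}{-1}\right) \left(- \frac{17}{8}\right) + 15 = \left(7 - -22\right) \left(- \frac{17}{8}\right) + 15 = \left(7 + 22\right) \left(- \frac{17}{8}\right) + 15 = 29 \left(- \frac{17}{8}\right) + 15 = - \frac{493}{8} + 15 = - \frac{373}{8}$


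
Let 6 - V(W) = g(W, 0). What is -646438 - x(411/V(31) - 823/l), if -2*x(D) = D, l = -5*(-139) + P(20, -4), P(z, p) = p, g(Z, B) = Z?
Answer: -11167368738/17275 ≈ -6.4645e+5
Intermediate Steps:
V(W) = 6 - W
l = 691 (l = -5*(-139) - 4 = 695 - 4 = 691)
x(D) = -D/2
-646438 - x(411/V(31) - 823/l) = -646438 - (-1)*(411/(6 - 1*31) - 823/691)/2 = -646438 - (-1)*(411/(6 - 31) - 823*1/691)/2 = -646438 - (-1)*(411/(-25) - 823/691)/2 = -646438 - (-1)*(411*(-1/25) - 823/691)/2 = -646438 - (-1)*(-411/25 - 823/691)/2 = -646438 - (-1)*(-304576)/(2*17275) = -646438 - 1*152288/17275 = -646438 - 152288/17275 = -11167368738/17275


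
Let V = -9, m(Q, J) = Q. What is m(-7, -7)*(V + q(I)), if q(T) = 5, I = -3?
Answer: 28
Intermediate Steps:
m(-7, -7)*(V + q(I)) = -7*(-9 + 5) = -7*(-4) = 28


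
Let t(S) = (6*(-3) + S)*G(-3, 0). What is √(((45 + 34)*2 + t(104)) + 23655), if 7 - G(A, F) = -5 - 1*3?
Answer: √25103 ≈ 158.44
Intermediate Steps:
G(A, F) = 15 (G(A, F) = 7 - (-5 - 1*3) = 7 - (-5 - 3) = 7 - 1*(-8) = 7 + 8 = 15)
t(S) = -270 + 15*S (t(S) = (6*(-3) + S)*15 = (-18 + S)*15 = -270 + 15*S)
√(((45 + 34)*2 + t(104)) + 23655) = √(((45 + 34)*2 + (-270 + 15*104)) + 23655) = √((79*2 + (-270 + 1560)) + 23655) = √((158 + 1290) + 23655) = √(1448 + 23655) = √25103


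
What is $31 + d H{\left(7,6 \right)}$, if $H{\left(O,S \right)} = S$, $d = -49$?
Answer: $-263$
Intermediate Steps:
$31 + d H{\left(7,6 \right)} = 31 - 294 = -263$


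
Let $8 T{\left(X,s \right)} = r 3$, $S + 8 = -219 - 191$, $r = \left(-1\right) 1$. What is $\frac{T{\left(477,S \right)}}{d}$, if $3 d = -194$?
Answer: $\frac{9}{1552} \approx 0.005799$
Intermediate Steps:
$d = - \frac{194}{3}$ ($d = \frac{1}{3} \left(-194\right) = - \frac{194}{3} \approx -64.667$)
$r = -1$
$S = -418$ ($S = -8 - 410 = -418$)
$T{\left(X,s \right)} = - \frac{3}{8}$ ($T{\left(X,s \right)} = \frac{\left(-1\right) 3}{8} = \frac{1}{8} \left(-3\right) = - \frac{3}{8}$)
$\frac{T{\left(477,S \right)}}{d} = - \frac{3}{8 \left(- \frac{194}{3}\right)} = \left(- \frac{3}{8}\right) \left(- \frac{3}{194}\right) = \frac{9}{1552}$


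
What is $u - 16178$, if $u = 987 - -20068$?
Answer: $4877$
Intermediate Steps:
$u = 21055$ ($u = 987 + 20068 = 21055$)
$u - 16178 = 21055 - 16178 = 4877$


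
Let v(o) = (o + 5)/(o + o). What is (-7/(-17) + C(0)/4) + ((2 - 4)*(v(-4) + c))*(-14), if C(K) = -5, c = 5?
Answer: 9225/68 ≈ 135.66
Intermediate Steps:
v(o) = (5 + o)/(2*o) (v(o) = (5 + o)/((2*o)) = (5 + o)*(1/(2*o)) = (5 + o)/(2*o))
(-7/(-17) + C(0)/4) + ((2 - 4)*(v(-4) + c))*(-14) = (-7/(-17) - 5/4) + ((2 - 4)*((½)*(5 - 4)/(-4) + 5))*(-14) = (-7*(-1/17) - 5*¼) - 2*((½)*(-¼)*1 + 5)*(-14) = (7/17 - 5/4) - 2*(-⅛ + 5)*(-14) = -57/68 - 2*39/8*(-14) = -57/68 - 39/4*(-14) = -57/68 + 273/2 = 9225/68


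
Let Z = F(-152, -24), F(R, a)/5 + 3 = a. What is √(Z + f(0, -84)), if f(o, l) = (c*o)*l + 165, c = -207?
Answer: √30 ≈ 5.4772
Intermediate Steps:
F(R, a) = -15 + 5*a
f(o, l) = 165 - 207*l*o (f(o, l) = (-207*o)*l + 165 = -207*l*o + 165 = 165 - 207*l*o)
Z = -135 (Z = -15 + 5*(-24) = -15 - 120 = -135)
√(Z + f(0, -84)) = √(-135 + (165 - 207*(-84)*0)) = √(-135 + (165 + 0)) = √(-135 + 165) = √30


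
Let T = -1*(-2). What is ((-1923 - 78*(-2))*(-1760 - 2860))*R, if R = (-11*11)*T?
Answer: -1975576680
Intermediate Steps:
T = 2
R = -242 (R = -11*11*2 = -121*2 = -242)
((-1923 - 78*(-2))*(-1760 - 2860))*R = ((-1923 - 78*(-2))*(-1760 - 2860))*(-242) = ((-1923 + 156)*(-4620))*(-242) = -1767*(-4620)*(-242) = 8163540*(-242) = -1975576680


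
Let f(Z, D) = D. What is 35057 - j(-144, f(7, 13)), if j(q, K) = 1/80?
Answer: 2804559/80 ≈ 35057.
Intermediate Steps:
j(q, K) = 1/80
35057 - j(-144, f(7, 13)) = 35057 - 1*1/80 = 35057 - 1/80 = 2804559/80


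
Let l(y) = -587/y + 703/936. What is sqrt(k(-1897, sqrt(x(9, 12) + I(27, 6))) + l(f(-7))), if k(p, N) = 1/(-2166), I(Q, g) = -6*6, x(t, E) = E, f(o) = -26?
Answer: sqrt(204939254)/2964 ≈ 4.8299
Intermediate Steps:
I(Q, g) = -36
k(p, N) = -1/2166
l(y) = 703/936 - 587/y (l(y) = -587/y + 703*(1/936) = -587/y + 703/936 = 703/936 - 587/y)
sqrt(k(-1897, sqrt(x(9, 12) + I(27, 6))) + l(f(-7))) = sqrt(-1/2166 + (703/936 - 587/(-26))) = sqrt(-1/2166 + (703/936 - 587*(-1/26))) = sqrt(-1/2166 + (703/936 + 587/26)) = sqrt(-1/2166 + 21835/936) = sqrt(7882279/337896) = sqrt(204939254)/2964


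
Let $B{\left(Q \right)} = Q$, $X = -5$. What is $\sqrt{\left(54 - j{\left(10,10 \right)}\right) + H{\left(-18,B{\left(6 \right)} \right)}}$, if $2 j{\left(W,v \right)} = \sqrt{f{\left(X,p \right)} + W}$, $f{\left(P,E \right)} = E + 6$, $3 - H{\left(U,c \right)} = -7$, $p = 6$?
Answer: $\frac{\sqrt{256 - 2 \sqrt{22}}}{2} \approx 7.8521$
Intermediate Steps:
$H{\left(U,c \right)} = 10$ ($H{\left(U,c \right)} = 3 - -7 = 3 + 7 = 10$)
$f{\left(P,E \right)} = 6 + E$
$j{\left(W,v \right)} = \frac{\sqrt{12 + W}}{2}$ ($j{\left(W,v \right)} = \frac{\sqrt{\left(6 + 6\right) + W}}{2} = \frac{\sqrt{12 + W}}{2}$)
$\sqrt{\left(54 - j{\left(10,10 \right)}\right) + H{\left(-18,B{\left(6 \right)} \right)}} = \sqrt{\left(54 - \frac{\sqrt{12 + 10}}{2}\right) + 10} = \sqrt{\left(54 - \frac{\sqrt{22}}{2}\right) + 10} = \sqrt{64 - \frac{\sqrt{22}}{2}}$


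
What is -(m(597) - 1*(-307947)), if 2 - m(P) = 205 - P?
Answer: -308341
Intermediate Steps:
m(P) = -203 + P (m(P) = 2 - (205 - P) = 2 + (-205 + P) = -203 + P)
-(m(597) - 1*(-307947)) = -((-203 + 597) - 1*(-307947)) = -(394 + 307947) = -1*308341 = -308341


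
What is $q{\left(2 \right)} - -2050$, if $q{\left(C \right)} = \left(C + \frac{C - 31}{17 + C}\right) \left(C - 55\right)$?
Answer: $\frac{38473}{19} \approx 2024.9$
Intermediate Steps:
$q{\left(C \right)} = \left(-55 + C\right) \left(C + \frac{-31 + C}{17 + C}\right)$ ($q{\left(C \right)} = \left(C + \frac{-31 + C}{17 + C}\right) \left(-55 + C\right) = \left(-55 + C\right) \left(C + \frac{-31 + C}{17 + C}\right)$)
$q{\left(2 \right)} - -2050 = \frac{1705 + 2^{3} - 2042 - 37 \cdot 2^{2}}{17 + 2} - -2050 = \frac{1705 + 8 - 2042 - 148}{19} + 2050 = \frac{1}{19} \left(-477\right) + 2050 = - \frac{477}{19} + 2050 = \frac{38473}{19}$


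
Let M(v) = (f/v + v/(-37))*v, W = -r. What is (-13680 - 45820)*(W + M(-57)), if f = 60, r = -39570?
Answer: -87052129500/37 ≈ -2.3528e+9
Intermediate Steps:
W = 39570 (W = -1*(-39570) = 39570)
M(v) = v*(60/v - v/37) (M(v) = (60/v + v/(-37))*v = (60/v + v*(-1/37))*v = (60/v - v/37)*v = v*(60/v - v/37))
(-13680 - 45820)*(W + M(-57)) = (-13680 - 45820)*(39570 + (60 - 1/37*(-57)²)) = -59500*(39570 + (60 - 1/37*3249)) = -59500*(39570 + (60 - 3249/37)) = -59500*(39570 - 1029/37) = -59500*1463061/37 = -87052129500/37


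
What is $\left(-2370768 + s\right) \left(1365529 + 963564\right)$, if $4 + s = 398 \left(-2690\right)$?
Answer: $-8015322017456$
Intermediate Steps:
$s = -1070624$ ($s = -4 + 398 \left(-2690\right) = -4 - 1070620 = -1070624$)
$\left(-2370768 + s\right) \left(1365529 + 963564\right) = \left(-2370768 - 1070624\right) \left(1365529 + 963564\right) = \left(-3441392\right) 2329093 = -8015322017456$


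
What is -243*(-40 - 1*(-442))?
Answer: -97686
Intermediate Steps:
-243*(-40 - 1*(-442)) = -243*(-40 + 442) = -243*402 = -97686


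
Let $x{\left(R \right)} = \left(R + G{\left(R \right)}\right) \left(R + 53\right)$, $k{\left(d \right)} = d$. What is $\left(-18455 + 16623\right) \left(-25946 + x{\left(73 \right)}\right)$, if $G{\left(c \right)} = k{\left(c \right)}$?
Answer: $13831600$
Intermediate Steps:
$G{\left(c \right)} = c$
$x{\left(R \right)} = 2 R \left(53 + R\right)$ ($x{\left(R \right)} = \left(R + R\right) \left(R + 53\right) = 2 R \left(53 + R\right)$)
$\left(-18455 + 16623\right) \left(-25946 + x{\left(73 \right)}\right) = \left(-18455 + 16623\right) \left(-25946 + 2 \cdot 73 \left(53 + 73\right)\right) = - 1832 \left(-25946 + 2 \cdot 73 \cdot 126\right) = - 1832 \left(-25946 + 18396\right) = \left(-1832\right) \left(-7550\right) = 13831600$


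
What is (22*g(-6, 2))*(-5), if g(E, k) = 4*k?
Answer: -880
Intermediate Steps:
(22*g(-6, 2))*(-5) = (22*(4*2))*(-5) = (22*8)*(-5) = 176*(-5) = -880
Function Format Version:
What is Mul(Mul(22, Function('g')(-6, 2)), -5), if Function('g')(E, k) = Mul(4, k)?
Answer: -880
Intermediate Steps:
Mul(Mul(22, Function('g')(-6, 2)), -5) = Mul(Mul(22, Mul(4, 2)), -5) = Mul(Mul(22, 8), -5) = Mul(176, -5) = -880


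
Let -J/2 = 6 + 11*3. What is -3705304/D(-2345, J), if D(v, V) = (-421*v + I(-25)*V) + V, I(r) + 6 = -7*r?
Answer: -3705304/973985 ≈ -3.8043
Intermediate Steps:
J = -78 (J = -2*(6 + 11*3) = -2*(6 + 33) = -2*39 = -78)
I(r) = -6 - 7*r
D(v, V) = -421*v + 170*V (D(v, V) = (-421*v + (-6 - 7*(-25))*V) + V = (-421*v + (-6 + 175)*V) + V = (-421*v + 169*V) + V = -421*v + 170*V)
-3705304/D(-2345, J) = -3705304/(-421*(-2345) + 170*(-78)) = -3705304/(987245 - 13260) = -3705304/973985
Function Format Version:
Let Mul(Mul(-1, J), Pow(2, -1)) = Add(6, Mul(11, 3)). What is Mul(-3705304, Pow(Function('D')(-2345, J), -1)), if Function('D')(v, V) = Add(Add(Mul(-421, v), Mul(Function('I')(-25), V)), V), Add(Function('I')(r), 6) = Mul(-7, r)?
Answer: Rational(-3705304, 973985) ≈ -3.8043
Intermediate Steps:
J = -78 (J = Mul(-2, Add(6, Mul(11, 3))) = Mul(-2, Add(6, 33)) = Mul(-2, 39) = -78)
Function('I')(r) = Add(-6, Mul(-7, r))
Function('D')(v, V) = Add(Mul(-421, v), Mul(170, V)) (Function('D')(v, V) = Add(Add(Mul(-421, v), Mul(Add(-6, Mul(-7, -25)), V)), V) = Add(Add(Mul(-421, v), Mul(Add(-6, 175), V)), V) = Add(Add(Mul(-421, v), Mul(169, V)), V) = Add(Mul(-421, v), Mul(170, V)))
Mul(-3705304, Pow(Function('D')(-2345, J), -1)) = Mul(-3705304, Pow(Add(Mul(-421, -2345), Mul(170, -78)), -1)) = Mul(-3705304, Pow(Add(987245, -13260), -1)) = Mul(-3705304, Pow(973985, -1)) = Mul(-3705304, Rational(1, 973985)) = Rational(-3705304, 973985)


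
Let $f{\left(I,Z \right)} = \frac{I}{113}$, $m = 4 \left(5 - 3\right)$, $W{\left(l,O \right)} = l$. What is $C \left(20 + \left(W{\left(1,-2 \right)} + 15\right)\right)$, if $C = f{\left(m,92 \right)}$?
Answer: $\frac{288}{113} \approx 2.5487$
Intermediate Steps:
$m = 8$ ($m = 4 \cdot 2 = 8$)
$f{\left(I,Z \right)} = \frac{I}{113}$ ($f{\left(I,Z \right)} = I \frac{1}{113} = \frac{I}{113}$)
$C = \frac{8}{113}$ ($C = \frac{1}{113} \cdot 8 = \frac{8}{113} \approx 0.070796$)
$C \left(20 + \left(W{\left(1,-2 \right)} + 15\right)\right) = \frac{8 \left(20 + \left(1 + 15\right)\right)}{113} = \frac{8 \left(20 + 16\right)}{113} = \frac{8}{113} \cdot 36 = \frac{288}{113}$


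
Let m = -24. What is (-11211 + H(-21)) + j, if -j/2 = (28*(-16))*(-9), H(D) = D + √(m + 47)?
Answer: -19296 + √23 ≈ -19291.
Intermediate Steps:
H(D) = D + √23 (H(D) = D + √(-24 + 47) = D + √23)
j = -8064 (j = -2*28*(-16)*(-9) = -(-896)*(-9) = -2*4032 = -8064)
(-11211 + H(-21)) + j = (-11211 + (-21 + √23)) - 8064 = (-11232 + √23) - 8064 = -19296 + √23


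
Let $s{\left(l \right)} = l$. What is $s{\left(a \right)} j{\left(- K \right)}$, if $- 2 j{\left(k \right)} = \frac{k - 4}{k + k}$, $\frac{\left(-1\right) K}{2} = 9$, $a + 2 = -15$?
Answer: $\frac{119}{36} \approx 3.3056$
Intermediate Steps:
$a = -17$ ($a = -2 - 15 = -17$)
$K = -18$ ($K = \left(-2\right) 9 = -18$)
$j{\left(k \right)} = - \frac{-4 + k}{4 k}$ ($j{\left(k \right)} = - \frac{\left(k - 4\right) \frac{1}{k + k}}{2} = - \frac{\left(-4 + k\right) \frac{1}{2 k}}{2} = - \frac{\frac{1}{2} \frac{1}{k} \left(-4 + k\right)}{2} = - \frac{-4 + k}{4 k}$)
$s{\left(a \right)} j{\left(- K \right)} = - 17 \frac{4 - \left(-1\right) \left(-18\right)}{4 \left(\left(-1\right) \left(-18\right)\right)} = - 17 \frac{4 - 18}{4 \cdot 18} = - 17 \cdot \frac{1}{4} \cdot \frac{1}{18} \left(4 - 18\right) = - 17 \cdot \frac{1}{4} \cdot \frac{1}{18} \left(-14\right) = \left(-17\right) \left(- \frac{7}{36}\right) = \frac{119}{36}$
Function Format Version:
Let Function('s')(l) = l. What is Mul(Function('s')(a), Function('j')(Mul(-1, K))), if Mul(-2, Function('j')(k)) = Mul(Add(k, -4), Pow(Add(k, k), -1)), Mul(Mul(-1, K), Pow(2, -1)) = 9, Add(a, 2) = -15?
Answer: Rational(119, 36) ≈ 3.3056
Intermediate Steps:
a = -17 (a = Add(-2, -15) = -17)
K = -18 (K = Mul(-2, 9) = -18)
Function('j')(k) = Mul(Rational(-1, 4), Pow(k, -1), Add(-4, k)) (Function('j')(k) = Mul(Rational(-1, 2), Mul(Add(k, -4), Pow(Add(k, k), -1))) = Mul(Rational(-1, 2), Mul(Add(-4, k), Pow(Mul(2, k), -1))) = Mul(Rational(-1, 2), Mul(Add(-4, k), Mul(Rational(1, 2), Pow(k, -1)))) = Mul(Rational(-1, 2), Mul(Rational(1, 2), Pow(k, -1), Add(-4, k))) = Mul(Rational(-1, 4), Pow(k, -1), Add(-4, k)))
Mul(Function('s')(a), Function('j')(Mul(-1, K))) = Mul(-17, Mul(Rational(1, 4), Pow(Mul(-1, -18), -1), Add(4, Mul(-1, Mul(-1, -18))))) = Mul(-17, Mul(Rational(1, 4), Pow(18, -1), Add(4, Mul(-1, 18)))) = Mul(-17, Mul(Rational(1, 4), Rational(1, 18), Add(4, -18))) = Mul(-17, Mul(Rational(1, 4), Rational(1, 18), -14)) = Mul(-17, Rational(-7, 36)) = Rational(119, 36)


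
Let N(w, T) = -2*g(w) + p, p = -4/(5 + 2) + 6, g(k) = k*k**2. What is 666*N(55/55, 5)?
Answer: 15984/7 ≈ 2283.4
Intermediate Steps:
g(k) = k**3
p = 38/7 (p = -4/7 + 6 = 38/7 ≈ 5.4286)
N(w, T) = 38/7 - 2*w**3 (N(w, T) = -2*w**3 + 38/7 = 38/7 - 2*w**3)
666*N(55/55, 5) = 666*(38/7 - 2*1**3) = 666*(38/7 - 2*1) = 666*(38/7 - 2) = 666*(24/7) = 15984/7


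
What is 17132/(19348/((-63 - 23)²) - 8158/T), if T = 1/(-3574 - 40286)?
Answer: 31677068/661590472957 ≈ 4.7880e-5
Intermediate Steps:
T = -1/43860 (T = 1/(-43860) = -1/43860 ≈ -2.2800e-5)
17132/(19348/((-63 - 23)²) - 8158/T) = 17132/(19348/((-63 - 23)²) - 8158/(-1/43860)) = 17132/(19348/((-86)²) - 8158*(-43860)) = 17132/(19348/7396 + 357809880) = 17132/(19348*(1/7396) + 357809880) = 17132/(4837/1849 + 357809880) = 17132/(661590472957/1849) = 17132*(1849/661590472957) = 31677068/661590472957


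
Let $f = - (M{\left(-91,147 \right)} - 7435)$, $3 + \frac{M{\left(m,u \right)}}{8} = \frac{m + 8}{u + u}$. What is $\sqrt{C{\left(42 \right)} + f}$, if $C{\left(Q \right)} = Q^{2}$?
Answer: $\frac{\sqrt{4068339}}{21} \approx 96.048$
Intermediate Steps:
$M{\left(m,u \right)} = -24 + \frac{4 \left(8 + m\right)}{u}$ ($M{\left(m,u \right)} = -24 + 8 \frac{m + 8}{u + u} = -24 + 8 \frac{8 + m}{2 u} = -24 + \frac{4 \left(8 + m\right)}{u}$)
$f = \frac{1096805}{147}$ ($f = - (\frac{4 \left(8 - 91 - 882\right)}{147} - 7435) = - (4 \cdot \frac{1}{147} \left(8 - 91 - 882\right) - 7435) = - (4 \cdot \frac{1}{147} \left(-965\right) - 7435) = - (- \frac{3860}{147} - 7435) = \left(-1\right) \left(- \frac{1096805}{147}\right) = \frac{1096805}{147} \approx 7461.3$)
$\sqrt{C{\left(42 \right)} + f} = \sqrt{42^{2} + \frac{1096805}{147}} = \sqrt{1764 + \frac{1096805}{147}} = \sqrt{\frac{1356113}{147}} = \frac{\sqrt{4068339}}{21}$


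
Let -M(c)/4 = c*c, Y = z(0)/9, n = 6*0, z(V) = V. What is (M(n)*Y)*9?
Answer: 0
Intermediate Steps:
n = 0
Y = 0 (Y = 0/9 = 0*(⅑) = 0)
M(c) = -4*c² (M(c) = -4*c*c = -4*c²)
(M(n)*Y)*9 = (-4*0²*0)*9 = (-4*0*0)*9 = (0*0)*9 = 0*9 = 0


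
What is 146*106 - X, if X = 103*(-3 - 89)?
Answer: 24952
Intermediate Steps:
X = -9476 (X = 103*(-92) = -9476)
146*106 - X = 146*106 - 1*(-9476) = 15476 + 9476 = 24952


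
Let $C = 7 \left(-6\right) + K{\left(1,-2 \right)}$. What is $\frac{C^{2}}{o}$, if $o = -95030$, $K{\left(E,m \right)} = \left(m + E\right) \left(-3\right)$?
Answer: $- \frac{117}{7310} \approx -0.016005$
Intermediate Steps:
$K{\left(E,m \right)} = - 3 E - 3 m$ ($K{\left(E,m \right)} = \left(E + m\right) \left(-3\right) = - 3 E - 3 m$)
$C = -39$ ($C = 7 \left(-6\right) - -3 = -42 + \left(-3 + 6\right) = -42 + 3 = -39$)
$\frac{C^{2}}{o} = \frac{\left(-39\right)^{2}}{-95030} = 1521 \left(- \frac{1}{95030}\right) = - \frac{117}{7310}$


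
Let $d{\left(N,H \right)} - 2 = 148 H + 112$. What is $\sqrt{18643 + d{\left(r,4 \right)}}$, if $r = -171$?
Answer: $\sqrt{19349} \approx 139.1$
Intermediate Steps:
$d{\left(N,H \right)} = 114 + 148 H$ ($d{\left(N,H \right)} = 2 + \left(148 H + 112\right) = 2 + \left(112 + 148 H\right) = 114 + 148 H$)
$\sqrt{18643 + d{\left(r,4 \right)}} = \sqrt{18643 + \left(114 + 148 \cdot 4\right)} = \sqrt{18643 + \left(114 + 592\right)} = \sqrt{18643 + 706} = \sqrt{19349}$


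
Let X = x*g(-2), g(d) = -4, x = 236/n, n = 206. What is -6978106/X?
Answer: 359372459/236 ≈ 1.5228e+6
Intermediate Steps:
x = 118/103 (x = 236/206 = 236*(1/206) = 118/103 ≈ 1.1456)
X = -472/103 (X = (118/103)*(-4) = -472/103 ≈ -4.5825)
-6978106/X = -6978106/(-472/103) = -6978106*(-103/472) = 359372459/236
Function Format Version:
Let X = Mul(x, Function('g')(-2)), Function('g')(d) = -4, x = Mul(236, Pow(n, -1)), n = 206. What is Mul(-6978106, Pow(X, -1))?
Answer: Rational(359372459, 236) ≈ 1.5228e+6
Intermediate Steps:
x = Rational(118, 103) (x = Mul(236, Pow(206, -1)) = Mul(236, Rational(1, 206)) = Rational(118, 103) ≈ 1.1456)
X = Rational(-472, 103) (X = Mul(Rational(118, 103), -4) = Rational(-472, 103) ≈ -4.5825)
Mul(-6978106, Pow(X, -1)) = Mul(-6978106, Pow(Rational(-472, 103), -1)) = Mul(-6978106, Rational(-103, 472)) = Rational(359372459, 236)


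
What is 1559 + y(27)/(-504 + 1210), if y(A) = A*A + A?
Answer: 550705/353 ≈ 1560.1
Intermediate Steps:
y(A) = A + A**2 (y(A) = A**2 + A = A + A**2)
1559 + y(27)/(-504 + 1210) = 1559 + (27*(1 + 27))/(-504 + 1210) = 1559 + (27*28)/706 = 1559 + 756*(1/706) = 1559 + 378/353 = 550705/353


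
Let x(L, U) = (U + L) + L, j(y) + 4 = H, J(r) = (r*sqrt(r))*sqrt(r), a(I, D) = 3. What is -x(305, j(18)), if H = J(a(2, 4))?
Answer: -615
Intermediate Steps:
J(r) = r**2 (J(r) = r**(3/2)*sqrt(r) = r**2)
H = 9 (H = 3**2 = 9)
j(y) = 5 (j(y) = -4 + 9 = 5)
x(L, U) = U + 2*L (x(L, U) = (L + U) + L = U + 2*L)
-x(305, j(18)) = -(5 + 2*305) = -(5 + 610) = -1*615 = -615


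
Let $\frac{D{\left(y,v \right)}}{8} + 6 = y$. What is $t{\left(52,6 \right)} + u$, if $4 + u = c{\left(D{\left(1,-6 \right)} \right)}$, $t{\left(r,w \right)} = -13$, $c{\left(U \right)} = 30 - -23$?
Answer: $36$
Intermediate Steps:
$D{\left(y,v \right)} = -48 + 8 y$
$c{\left(U \right)} = 53$ ($c{\left(U \right)} = 30 + 23 = 53$)
$u = 49$ ($u = -4 + 53 = 49$)
$t{\left(52,6 \right)} + u = -13 + 49 = 36$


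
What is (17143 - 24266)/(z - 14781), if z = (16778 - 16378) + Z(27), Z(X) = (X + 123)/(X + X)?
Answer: 3771/7612 ≈ 0.49540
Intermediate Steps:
Z(X) = (123 + X)/(2*X) (Z(X) = (123 + X)/((2*X)) = (123 + X)*(1/(2*X)) = (123 + X)/(2*X))
z = 3625/9 (z = (16778 - 16378) + (½)*(123 + 27)/27 = 400 + (½)*(1/27)*150 = 400 + 25/9 = 3625/9 ≈ 402.78)
(17143 - 24266)/(z - 14781) = (17143 - 24266)/(3625/9 - 14781) = -7123/(-129404/9) = -7123*(-9/129404) = 3771/7612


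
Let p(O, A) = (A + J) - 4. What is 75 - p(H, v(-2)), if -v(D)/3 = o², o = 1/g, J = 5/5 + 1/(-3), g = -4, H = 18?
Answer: 3769/48 ≈ 78.521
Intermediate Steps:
J = ⅔ (J = 5*(⅕) + 1*(-⅓) = 1 - ⅓ = ⅔ ≈ 0.66667)
o = -¼ (o = 1/(-4) = -¼ ≈ -0.25000)
v(D) = -3/16 (v(D) = -3*(-¼)² = -3*1/16 = -3/16)
p(O, A) = -10/3 + A (p(O, A) = (A + ⅔) - 4 = (⅔ + A) - 4 = -10/3 + A)
75 - p(H, v(-2)) = 75 - (-10/3 - 3/16) = 75 - 1*(-169/48) = 75 + 169/48 = 3769/48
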